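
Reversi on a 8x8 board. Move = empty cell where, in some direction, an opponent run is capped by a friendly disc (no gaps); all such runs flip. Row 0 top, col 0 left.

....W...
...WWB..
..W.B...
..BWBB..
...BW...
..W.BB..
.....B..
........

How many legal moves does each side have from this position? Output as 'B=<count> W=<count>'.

-- B to move --
(0,2): flips 1 -> legal
(0,3): no bracket -> illegal
(0,5): no bracket -> illegal
(1,1): flips 3 -> legal
(1,2): flips 3 -> legal
(2,1): no bracket -> illegal
(2,3): flips 1 -> legal
(2,5): no bracket -> illegal
(3,1): no bracket -> illegal
(4,1): no bracket -> illegal
(4,2): flips 1 -> legal
(4,5): flips 1 -> legal
(5,1): no bracket -> illegal
(5,3): flips 1 -> legal
(6,1): flips 1 -> legal
(6,2): no bracket -> illegal
(6,3): no bracket -> illegal
B mobility = 8
-- W to move --
(0,5): no bracket -> illegal
(0,6): flips 2 -> legal
(1,6): flips 1 -> legal
(2,1): no bracket -> illegal
(2,3): no bracket -> illegal
(2,5): flips 2 -> legal
(2,6): flips 2 -> legal
(3,1): flips 1 -> legal
(3,6): flips 2 -> legal
(4,1): no bracket -> illegal
(4,2): flips 2 -> legal
(4,5): no bracket -> illegal
(4,6): flips 2 -> legal
(5,3): flips 1 -> legal
(5,6): no bracket -> illegal
(6,3): no bracket -> illegal
(6,4): flips 1 -> legal
(6,6): flips 1 -> legal
(7,4): no bracket -> illegal
(7,5): no bracket -> illegal
(7,6): no bracket -> illegal
W mobility = 11

Answer: B=8 W=11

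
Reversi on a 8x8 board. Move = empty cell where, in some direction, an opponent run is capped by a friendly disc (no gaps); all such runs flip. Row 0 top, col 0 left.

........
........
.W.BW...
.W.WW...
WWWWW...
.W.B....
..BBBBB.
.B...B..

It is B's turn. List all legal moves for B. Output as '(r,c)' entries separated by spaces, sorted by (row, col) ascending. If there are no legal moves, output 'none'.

Answer: (2,0) (2,5) (3,5) (4,5)

Derivation:
(1,0): no bracket -> illegal
(1,1): no bracket -> illegal
(1,2): no bracket -> illegal
(1,3): no bracket -> illegal
(1,4): no bracket -> illegal
(1,5): no bracket -> illegal
(2,0): flips 2 -> legal
(2,2): no bracket -> illegal
(2,5): flips 1 -> legal
(3,0): no bracket -> illegal
(3,2): no bracket -> illegal
(3,5): flips 1 -> legal
(4,5): flips 1 -> legal
(5,0): no bracket -> illegal
(5,2): no bracket -> illegal
(5,4): no bracket -> illegal
(5,5): no bracket -> illegal
(6,0): no bracket -> illegal
(6,1): no bracket -> illegal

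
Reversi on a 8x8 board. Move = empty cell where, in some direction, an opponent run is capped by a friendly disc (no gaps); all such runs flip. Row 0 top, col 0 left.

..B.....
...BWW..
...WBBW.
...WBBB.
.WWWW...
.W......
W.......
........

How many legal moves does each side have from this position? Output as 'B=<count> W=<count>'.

-- B to move --
(0,3): flips 1 -> legal
(0,4): flips 1 -> legal
(0,5): flips 1 -> legal
(0,6): flips 1 -> legal
(1,2): flips 1 -> legal
(1,6): flips 3 -> legal
(1,7): flips 1 -> legal
(2,2): flips 1 -> legal
(2,7): flips 1 -> legal
(3,0): no bracket -> illegal
(3,1): no bracket -> illegal
(3,2): flips 1 -> legal
(3,7): no bracket -> illegal
(4,0): no bracket -> illegal
(4,5): no bracket -> illegal
(5,0): no bracket -> illegal
(5,2): flips 1 -> legal
(5,3): flips 4 -> legal
(5,4): flips 1 -> legal
(5,5): no bracket -> illegal
(6,1): no bracket -> illegal
(6,2): no bracket -> illegal
(7,0): no bracket -> illegal
(7,1): no bracket -> illegal
B mobility = 13
-- W to move --
(0,1): no bracket -> illegal
(0,3): flips 1 -> legal
(0,4): no bracket -> illegal
(1,1): no bracket -> illegal
(1,2): flips 1 -> legal
(1,6): flips 2 -> legal
(2,2): no bracket -> illegal
(2,7): no bracket -> illegal
(3,7): flips 3 -> legal
(4,5): flips 3 -> legal
(4,6): flips 1 -> legal
(4,7): flips 2 -> legal
W mobility = 7

Answer: B=13 W=7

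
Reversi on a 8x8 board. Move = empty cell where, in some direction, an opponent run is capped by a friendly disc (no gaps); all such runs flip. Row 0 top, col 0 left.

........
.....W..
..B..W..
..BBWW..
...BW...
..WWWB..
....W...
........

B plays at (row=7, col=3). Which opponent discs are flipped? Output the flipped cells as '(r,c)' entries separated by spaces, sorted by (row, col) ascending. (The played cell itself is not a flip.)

Answer: (6,4)

Derivation:
Dir NW: first cell '.' (not opp) -> no flip
Dir N: first cell '.' (not opp) -> no flip
Dir NE: opp run (6,4) capped by B -> flip
Dir W: first cell '.' (not opp) -> no flip
Dir E: first cell '.' (not opp) -> no flip
Dir SW: edge -> no flip
Dir S: edge -> no flip
Dir SE: edge -> no flip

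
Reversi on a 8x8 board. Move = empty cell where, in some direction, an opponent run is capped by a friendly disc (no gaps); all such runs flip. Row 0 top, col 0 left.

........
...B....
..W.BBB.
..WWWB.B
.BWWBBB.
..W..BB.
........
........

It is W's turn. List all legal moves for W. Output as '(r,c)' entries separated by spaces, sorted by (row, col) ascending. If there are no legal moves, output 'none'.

(0,2): no bracket -> illegal
(0,3): no bracket -> illegal
(0,4): flips 1 -> legal
(1,2): no bracket -> illegal
(1,4): flips 1 -> legal
(1,5): flips 1 -> legal
(1,6): flips 1 -> legal
(1,7): no bracket -> illegal
(2,3): no bracket -> illegal
(2,7): no bracket -> illegal
(3,0): flips 1 -> legal
(3,1): no bracket -> illegal
(3,6): flips 1 -> legal
(4,0): flips 1 -> legal
(4,7): flips 3 -> legal
(5,0): flips 1 -> legal
(5,1): no bracket -> illegal
(5,3): no bracket -> illegal
(5,4): flips 1 -> legal
(5,7): no bracket -> illegal
(6,4): no bracket -> illegal
(6,5): no bracket -> illegal
(6,6): flips 2 -> legal
(6,7): flips 2 -> legal

Answer: (0,4) (1,4) (1,5) (1,6) (3,0) (3,6) (4,0) (4,7) (5,0) (5,4) (6,6) (6,7)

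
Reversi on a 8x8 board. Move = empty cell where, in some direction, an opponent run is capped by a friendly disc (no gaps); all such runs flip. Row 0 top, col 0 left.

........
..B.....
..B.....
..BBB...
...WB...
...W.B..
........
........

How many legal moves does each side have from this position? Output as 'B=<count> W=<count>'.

-- B to move --
(4,2): flips 1 -> legal
(5,2): flips 1 -> legal
(5,4): flips 1 -> legal
(6,2): flips 1 -> legal
(6,3): flips 2 -> legal
(6,4): no bracket -> illegal
B mobility = 5
-- W to move --
(0,1): no bracket -> illegal
(0,2): no bracket -> illegal
(0,3): no bracket -> illegal
(1,1): no bracket -> illegal
(1,3): no bracket -> illegal
(2,1): flips 1 -> legal
(2,3): flips 1 -> legal
(2,4): no bracket -> illegal
(2,5): flips 1 -> legal
(3,1): no bracket -> illegal
(3,5): flips 1 -> legal
(4,1): no bracket -> illegal
(4,2): no bracket -> illegal
(4,5): flips 1 -> legal
(4,6): no bracket -> illegal
(5,4): no bracket -> illegal
(5,6): no bracket -> illegal
(6,4): no bracket -> illegal
(6,5): no bracket -> illegal
(6,6): no bracket -> illegal
W mobility = 5

Answer: B=5 W=5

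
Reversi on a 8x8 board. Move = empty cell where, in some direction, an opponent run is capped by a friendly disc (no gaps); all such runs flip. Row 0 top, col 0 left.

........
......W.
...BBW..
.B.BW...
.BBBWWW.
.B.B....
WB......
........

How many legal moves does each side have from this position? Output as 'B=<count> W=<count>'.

-- B to move --
(0,5): no bracket -> illegal
(0,6): no bracket -> illegal
(0,7): flips 3 -> legal
(1,4): no bracket -> illegal
(1,5): no bracket -> illegal
(1,7): no bracket -> illegal
(2,6): flips 1 -> legal
(2,7): no bracket -> illegal
(3,5): flips 2 -> legal
(3,6): no bracket -> illegal
(3,7): no bracket -> illegal
(4,7): flips 3 -> legal
(5,0): no bracket -> illegal
(5,4): flips 2 -> legal
(5,5): flips 1 -> legal
(5,6): flips 2 -> legal
(5,7): no bracket -> illegal
(7,0): no bracket -> illegal
(7,1): no bracket -> illegal
B mobility = 7
-- W to move --
(1,2): flips 1 -> legal
(1,3): no bracket -> illegal
(1,4): flips 1 -> legal
(1,5): flips 4 -> legal
(2,0): no bracket -> illegal
(2,1): no bracket -> illegal
(2,2): flips 3 -> legal
(3,0): no bracket -> illegal
(3,2): flips 1 -> legal
(3,5): no bracket -> illegal
(4,0): flips 3 -> legal
(5,0): no bracket -> illegal
(5,2): flips 1 -> legal
(5,4): no bracket -> illegal
(6,2): flips 2 -> legal
(6,3): no bracket -> illegal
(6,4): no bracket -> illegal
(7,0): no bracket -> illegal
(7,1): no bracket -> illegal
(7,2): no bracket -> illegal
W mobility = 8

Answer: B=7 W=8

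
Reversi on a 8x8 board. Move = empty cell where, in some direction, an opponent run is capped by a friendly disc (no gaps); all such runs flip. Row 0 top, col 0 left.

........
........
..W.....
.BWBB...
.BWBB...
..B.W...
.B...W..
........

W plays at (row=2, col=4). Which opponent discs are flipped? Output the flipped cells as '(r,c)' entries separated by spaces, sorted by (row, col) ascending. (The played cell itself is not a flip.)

Dir NW: first cell '.' (not opp) -> no flip
Dir N: first cell '.' (not opp) -> no flip
Dir NE: first cell '.' (not opp) -> no flip
Dir W: first cell '.' (not opp) -> no flip
Dir E: first cell '.' (not opp) -> no flip
Dir SW: opp run (3,3) capped by W -> flip
Dir S: opp run (3,4) (4,4) capped by W -> flip
Dir SE: first cell '.' (not opp) -> no flip

Answer: (3,3) (3,4) (4,4)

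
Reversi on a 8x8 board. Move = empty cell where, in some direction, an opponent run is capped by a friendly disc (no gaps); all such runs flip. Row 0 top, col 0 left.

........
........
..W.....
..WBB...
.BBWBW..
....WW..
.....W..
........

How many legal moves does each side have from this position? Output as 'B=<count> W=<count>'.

-- B to move --
(1,1): flips 1 -> legal
(1,2): flips 2 -> legal
(1,3): no bracket -> illegal
(2,1): no bracket -> illegal
(2,3): flips 1 -> legal
(3,1): flips 1 -> legal
(3,5): no bracket -> illegal
(3,6): no bracket -> illegal
(4,6): flips 1 -> legal
(5,2): flips 1 -> legal
(5,3): flips 1 -> legal
(5,6): flips 1 -> legal
(6,3): no bracket -> illegal
(6,4): flips 1 -> legal
(6,6): flips 1 -> legal
(7,4): no bracket -> illegal
(7,5): no bracket -> illegal
(7,6): no bracket -> illegal
B mobility = 10
-- W to move --
(2,3): flips 2 -> legal
(2,4): flips 2 -> legal
(2,5): flips 1 -> legal
(3,0): no bracket -> illegal
(3,1): no bracket -> illegal
(3,5): flips 2 -> legal
(4,0): flips 2 -> legal
(5,0): flips 1 -> legal
(5,1): no bracket -> illegal
(5,2): flips 1 -> legal
(5,3): no bracket -> illegal
W mobility = 7

Answer: B=10 W=7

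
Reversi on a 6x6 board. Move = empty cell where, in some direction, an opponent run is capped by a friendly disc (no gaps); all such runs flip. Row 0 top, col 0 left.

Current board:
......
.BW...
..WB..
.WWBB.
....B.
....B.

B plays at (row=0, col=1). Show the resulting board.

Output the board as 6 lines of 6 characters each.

Answer: .B....
.BB...
..WB..
.WWBB.
....B.
....B.

Derivation:
Place B at (0,1); scan 8 dirs for brackets.
Dir NW: edge -> no flip
Dir N: edge -> no flip
Dir NE: edge -> no flip
Dir W: first cell '.' (not opp) -> no flip
Dir E: first cell '.' (not opp) -> no flip
Dir SW: first cell '.' (not opp) -> no flip
Dir S: first cell 'B' (not opp) -> no flip
Dir SE: opp run (1,2) capped by B -> flip
All flips: (1,2)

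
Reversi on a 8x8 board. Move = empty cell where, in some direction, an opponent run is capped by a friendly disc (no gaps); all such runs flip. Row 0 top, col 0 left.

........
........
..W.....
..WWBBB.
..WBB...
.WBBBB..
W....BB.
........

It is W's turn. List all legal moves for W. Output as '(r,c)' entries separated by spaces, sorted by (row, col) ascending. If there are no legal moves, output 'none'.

Answer: (3,7) (4,5) (5,6) (6,2) (6,3) (6,4) (7,6) (7,7)

Derivation:
(2,3): no bracket -> illegal
(2,4): no bracket -> illegal
(2,5): no bracket -> illegal
(2,6): no bracket -> illegal
(2,7): no bracket -> illegal
(3,7): flips 3 -> legal
(4,1): no bracket -> illegal
(4,5): flips 2 -> legal
(4,6): no bracket -> illegal
(4,7): no bracket -> illegal
(5,6): flips 4 -> legal
(5,7): no bracket -> illegal
(6,1): no bracket -> illegal
(6,2): flips 1 -> legal
(6,3): flips 2 -> legal
(6,4): flips 1 -> legal
(6,7): no bracket -> illegal
(7,4): no bracket -> illegal
(7,5): no bracket -> illegal
(7,6): flips 3 -> legal
(7,7): flips 3 -> legal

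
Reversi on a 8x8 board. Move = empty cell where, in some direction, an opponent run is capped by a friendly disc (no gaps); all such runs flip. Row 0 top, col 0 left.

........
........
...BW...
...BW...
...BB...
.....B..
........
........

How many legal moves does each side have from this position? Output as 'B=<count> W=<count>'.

Answer: B=5 W=6

Derivation:
-- B to move --
(1,3): no bracket -> illegal
(1,4): flips 2 -> legal
(1,5): flips 1 -> legal
(2,5): flips 2 -> legal
(3,5): flips 1 -> legal
(4,5): flips 1 -> legal
B mobility = 5
-- W to move --
(1,2): flips 1 -> legal
(1,3): no bracket -> illegal
(1,4): no bracket -> illegal
(2,2): flips 1 -> legal
(3,2): flips 1 -> legal
(3,5): no bracket -> illegal
(4,2): flips 1 -> legal
(4,5): no bracket -> illegal
(4,6): no bracket -> illegal
(5,2): flips 1 -> legal
(5,3): no bracket -> illegal
(5,4): flips 1 -> legal
(5,6): no bracket -> illegal
(6,4): no bracket -> illegal
(6,5): no bracket -> illegal
(6,6): no bracket -> illegal
W mobility = 6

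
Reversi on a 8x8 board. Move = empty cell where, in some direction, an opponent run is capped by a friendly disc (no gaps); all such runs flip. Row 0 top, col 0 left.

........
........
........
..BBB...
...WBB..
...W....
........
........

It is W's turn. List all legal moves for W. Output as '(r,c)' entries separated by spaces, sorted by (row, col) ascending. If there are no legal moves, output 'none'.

(2,1): flips 1 -> legal
(2,2): no bracket -> illegal
(2,3): flips 1 -> legal
(2,4): no bracket -> illegal
(2,5): flips 1 -> legal
(3,1): no bracket -> illegal
(3,5): flips 1 -> legal
(3,6): no bracket -> illegal
(4,1): no bracket -> illegal
(4,2): no bracket -> illegal
(4,6): flips 2 -> legal
(5,4): no bracket -> illegal
(5,5): no bracket -> illegal
(5,6): no bracket -> illegal

Answer: (2,1) (2,3) (2,5) (3,5) (4,6)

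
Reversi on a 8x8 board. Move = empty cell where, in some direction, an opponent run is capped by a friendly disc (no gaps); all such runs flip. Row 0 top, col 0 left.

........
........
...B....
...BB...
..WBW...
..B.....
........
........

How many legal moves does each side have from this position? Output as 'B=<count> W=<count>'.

-- B to move --
(3,1): no bracket -> illegal
(3,2): flips 1 -> legal
(3,5): no bracket -> illegal
(4,1): flips 1 -> legal
(4,5): flips 1 -> legal
(5,1): flips 1 -> legal
(5,3): no bracket -> illegal
(5,4): flips 1 -> legal
(5,5): flips 1 -> legal
B mobility = 6
-- W to move --
(1,2): no bracket -> illegal
(1,3): no bracket -> illegal
(1,4): no bracket -> illegal
(2,2): flips 1 -> legal
(2,4): flips 2 -> legal
(2,5): no bracket -> illegal
(3,2): no bracket -> illegal
(3,5): no bracket -> illegal
(4,1): no bracket -> illegal
(4,5): no bracket -> illegal
(5,1): no bracket -> illegal
(5,3): no bracket -> illegal
(5,4): no bracket -> illegal
(6,1): no bracket -> illegal
(6,2): flips 1 -> legal
(6,3): no bracket -> illegal
W mobility = 3

Answer: B=6 W=3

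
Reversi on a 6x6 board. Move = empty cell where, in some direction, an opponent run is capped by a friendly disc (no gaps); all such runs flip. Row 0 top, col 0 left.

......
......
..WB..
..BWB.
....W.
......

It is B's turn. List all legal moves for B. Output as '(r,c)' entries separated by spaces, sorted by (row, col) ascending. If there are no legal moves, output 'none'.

(1,1): no bracket -> illegal
(1,2): flips 1 -> legal
(1,3): no bracket -> illegal
(2,1): flips 1 -> legal
(2,4): no bracket -> illegal
(3,1): no bracket -> illegal
(3,5): no bracket -> illegal
(4,2): no bracket -> illegal
(4,3): flips 1 -> legal
(4,5): no bracket -> illegal
(5,3): no bracket -> illegal
(5,4): flips 1 -> legal
(5,5): no bracket -> illegal

Answer: (1,2) (2,1) (4,3) (5,4)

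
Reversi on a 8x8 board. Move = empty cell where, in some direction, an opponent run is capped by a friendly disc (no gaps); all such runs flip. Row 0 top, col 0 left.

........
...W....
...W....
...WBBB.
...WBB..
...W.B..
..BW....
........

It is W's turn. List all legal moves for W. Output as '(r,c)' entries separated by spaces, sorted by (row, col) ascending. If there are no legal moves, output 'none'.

(2,4): no bracket -> illegal
(2,5): flips 1 -> legal
(2,6): flips 2 -> legal
(2,7): no bracket -> illegal
(3,7): flips 3 -> legal
(4,6): flips 2 -> legal
(4,7): no bracket -> illegal
(5,1): no bracket -> illegal
(5,2): no bracket -> illegal
(5,4): no bracket -> illegal
(5,6): flips 2 -> legal
(6,1): flips 1 -> legal
(6,4): no bracket -> illegal
(6,5): no bracket -> illegal
(6,6): flips 2 -> legal
(7,1): flips 1 -> legal
(7,2): no bracket -> illegal
(7,3): no bracket -> illegal

Answer: (2,5) (2,6) (3,7) (4,6) (5,6) (6,1) (6,6) (7,1)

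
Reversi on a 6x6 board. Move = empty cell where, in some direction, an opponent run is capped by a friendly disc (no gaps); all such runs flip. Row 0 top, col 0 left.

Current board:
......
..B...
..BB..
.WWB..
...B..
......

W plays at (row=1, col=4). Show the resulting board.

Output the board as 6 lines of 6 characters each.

Answer: ......
..B.W.
..BW..
.WWB..
...B..
......

Derivation:
Place W at (1,4); scan 8 dirs for brackets.
Dir NW: first cell '.' (not opp) -> no flip
Dir N: first cell '.' (not opp) -> no flip
Dir NE: first cell '.' (not opp) -> no flip
Dir W: first cell '.' (not opp) -> no flip
Dir E: first cell '.' (not opp) -> no flip
Dir SW: opp run (2,3) capped by W -> flip
Dir S: first cell '.' (not opp) -> no flip
Dir SE: first cell '.' (not opp) -> no flip
All flips: (2,3)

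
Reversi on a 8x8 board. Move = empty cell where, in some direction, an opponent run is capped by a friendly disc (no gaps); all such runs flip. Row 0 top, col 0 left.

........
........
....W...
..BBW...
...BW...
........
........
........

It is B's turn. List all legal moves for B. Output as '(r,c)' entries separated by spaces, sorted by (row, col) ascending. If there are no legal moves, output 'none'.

Answer: (1,5) (2,5) (3,5) (4,5) (5,5)

Derivation:
(1,3): no bracket -> illegal
(1,4): no bracket -> illegal
(1,5): flips 1 -> legal
(2,3): no bracket -> illegal
(2,5): flips 1 -> legal
(3,5): flips 1 -> legal
(4,5): flips 1 -> legal
(5,3): no bracket -> illegal
(5,4): no bracket -> illegal
(5,5): flips 1 -> legal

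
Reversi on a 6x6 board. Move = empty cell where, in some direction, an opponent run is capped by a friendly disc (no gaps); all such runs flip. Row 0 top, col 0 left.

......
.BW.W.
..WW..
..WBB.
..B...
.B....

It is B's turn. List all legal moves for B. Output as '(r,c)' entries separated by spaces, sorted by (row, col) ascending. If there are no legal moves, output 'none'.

(0,1): flips 2 -> legal
(0,2): flips 3 -> legal
(0,3): no bracket -> illegal
(0,4): no bracket -> illegal
(0,5): no bracket -> illegal
(1,3): flips 2 -> legal
(1,5): no bracket -> illegal
(2,1): no bracket -> illegal
(2,4): no bracket -> illegal
(2,5): no bracket -> illegal
(3,1): flips 1 -> legal
(4,1): no bracket -> illegal
(4,3): no bracket -> illegal

Answer: (0,1) (0,2) (1,3) (3,1)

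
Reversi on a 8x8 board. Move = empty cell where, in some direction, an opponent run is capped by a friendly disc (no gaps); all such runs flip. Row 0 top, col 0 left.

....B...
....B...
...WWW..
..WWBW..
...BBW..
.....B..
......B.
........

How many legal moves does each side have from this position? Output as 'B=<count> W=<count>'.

-- B to move --
(1,2): flips 1 -> legal
(1,3): flips 2 -> legal
(1,5): flips 3 -> legal
(1,6): flips 1 -> legal
(2,1): flips 1 -> legal
(2,2): flips 1 -> legal
(2,6): flips 1 -> legal
(3,1): flips 2 -> legal
(3,6): flips 2 -> legal
(4,1): flips 2 -> legal
(4,2): no bracket -> illegal
(4,6): flips 1 -> legal
(5,4): no bracket -> illegal
(5,6): flips 1 -> legal
B mobility = 12
-- W to move --
(0,3): flips 1 -> legal
(0,5): flips 1 -> legal
(1,3): no bracket -> illegal
(1,5): no bracket -> illegal
(4,2): flips 2 -> legal
(4,6): no bracket -> illegal
(5,2): flips 2 -> legal
(5,3): flips 2 -> legal
(5,4): flips 3 -> legal
(5,6): no bracket -> illegal
(5,7): no bracket -> illegal
(6,4): no bracket -> illegal
(6,5): flips 1 -> legal
(6,7): no bracket -> illegal
(7,5): no bracket -> illegal
(7,6): no bracket -> illegal
(7,7): flips 3 -> legal
W mobility = 8

Answer: B=12 W=8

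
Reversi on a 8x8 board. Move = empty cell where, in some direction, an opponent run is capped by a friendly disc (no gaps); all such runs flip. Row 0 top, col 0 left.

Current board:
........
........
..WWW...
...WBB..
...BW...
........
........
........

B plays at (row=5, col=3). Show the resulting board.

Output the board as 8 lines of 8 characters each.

Answer: ........
........
..WWW...
...WBB..
...BB...
...B....
........
........

Derivation:
Place B at (5,3); scan 8 dirs for brackets.
Dir NW: first cell '.' (not opp) -> no flip
Dir N: first cell 'B' (not opp) -> no flip
Dir NE: opp run (4,4) capped by B -> flip
Dir W: first cell '.' (not opp) -> no flip
Dir E: first cell '.' (not opp) -> no flip
Dir SW: first cell '.' (not opp) -> no flip
Dir S: first cell '.' (not opp) -> no flip
Dir SE: first cell '.' (not opp) -> no flip
All flips: (4,4)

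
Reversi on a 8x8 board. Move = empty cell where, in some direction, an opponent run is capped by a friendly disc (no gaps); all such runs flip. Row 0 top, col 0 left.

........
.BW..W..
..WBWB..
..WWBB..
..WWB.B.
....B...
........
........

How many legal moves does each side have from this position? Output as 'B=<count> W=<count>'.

Answer: B=9 W=12

Derivation:
-- B to move --
(0,1): flips 1 -> legal
(0,2): no bracket -> illegal
(0,3): no bracket -> illegal
(0,4): no bracket -> illegal
(0,5): flips 1 -> legal
(0,6): no bracket -> illegal
(1,3): flips 2 -> legal
(1,4): flips 1 -> legal
(1,6): no bracket -> illegal
(2,1): flips 3 -> legal
(2,6): no bracket -> illegal
(3,1): flips 2 -> legal
(4,1): flips 3 -> legal
(5,1): no bracket -> illegal
(5,2): flips 1 -> legal
(5,3): flips 2 -> legal
B mobility = 9
-- W to move --
(0,0): flips 1 -> legal
(0,1): no bracket -> illegal
(0,2): no bracket -> illegal
(1,0): flips 1 -> legal
(1,3): flips 1 -> legal
(1,4): flips 1 -> legal
(1,6): flips 2 -> legal
(2,0): no bracket -> illegal
(2,1): no bracket -> illegal
(2,6): flips 1 -> legal
(3,6): flips 2 -> legal
(3,7): no bracket -> illegal
(4,5): flips 5 -> legal
(4,7): no bracket -> illegal
(5,3): no bracket -> illegal
(5,5): flips 1 -> legal
(5,6): no bracket -> illegal
(5,7): flips 2 -> legal
(6,3): no bracket -> illegal
(6,4): flips 3 -> legal
(6,5): flips 1 -> legal
W mobility = 12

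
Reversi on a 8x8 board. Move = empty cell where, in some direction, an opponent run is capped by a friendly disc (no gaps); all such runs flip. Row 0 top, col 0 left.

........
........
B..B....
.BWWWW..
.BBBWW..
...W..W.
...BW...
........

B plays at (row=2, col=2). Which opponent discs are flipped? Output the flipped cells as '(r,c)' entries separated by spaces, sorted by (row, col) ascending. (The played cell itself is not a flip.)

Answer: (3,2)

Derivation:
Dir NW: first cell '.' (not opp) -> no flip
Dir N: first cell '.' (not opp) -> no flip
Dir NE: first cell '.' (not opp) -> no flip
Dir W: first cell '.' (not opp) -> no flip
Dir E: first cell 'B' (not opp) -> no flip
Dir SW: first cell 'B' (not opp) -> no flip
Dir S: opp run (3,2) capped by B -> flip
Dir SE: opp run (3,3) (4,4), next='.' -> no flip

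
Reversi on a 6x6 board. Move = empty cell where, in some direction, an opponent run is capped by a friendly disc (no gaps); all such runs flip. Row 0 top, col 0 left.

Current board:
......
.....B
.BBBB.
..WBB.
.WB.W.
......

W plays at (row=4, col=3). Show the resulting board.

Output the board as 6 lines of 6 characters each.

Answer: ......
.....B
.BBBB.
..WBB.
.WWWW.
......

Derivation:
Place W at (4,3); scan 8 dirs for brackets.
Dir NW: first cell 'W' (not opp) -> no flip
Dir N: opp run (3,3) (2,3), next='.' -> no flip
Dir NE: opp run (3,4), next='.' -> no flip
Dir W: opp run (4,2) capped by W -> flip
Dir E: first cell 'W' (not opp) -> no flip
Dir SW: first cell '.' (not opp) -> no flip
Dir S: first cell '.' (not opp) -> no flip
Dir SE: first cell '.' (not opp) -> no flip
All flips: (4,2)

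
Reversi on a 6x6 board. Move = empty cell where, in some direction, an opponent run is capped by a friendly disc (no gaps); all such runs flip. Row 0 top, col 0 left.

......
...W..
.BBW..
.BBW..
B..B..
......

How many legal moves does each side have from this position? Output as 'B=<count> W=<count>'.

-- B to move --
(0,2): no bracket -> illegal
(0,3): flips 3 -> legal
(0,4): flips 1 -> legal
(1,2): no bracket -> illegal
(1,4): flips 1 -> legal
(2,4): flips 1 -> legal
(3,4): flips 1 -> legal
(4,2): no bracket -> illegal
(4,4): flips 1 -> legal
B mobility = 6
-- W to move --
(1,0): no bracket -> illegal
(1,1): flips 1 -> legal
(1,2): no bracket -> illegal
(2,0): flips 2 -> legal
(3,0): flips 2 -> legal
(3,4): no bracket -> illegal
(4,1): flips 1 -> legal
(4,2): no bracket -> illegal
(4,4): no bracket -> illegal
(5,0): no bracket -> illegal
(5,1): no bracket -> illegal
(5,2): no bracket -> illegal
(5,3): flips 1 -> legal
(5,4): no bracket -> illegal
W mobility = 5

Answer: B=6 W=5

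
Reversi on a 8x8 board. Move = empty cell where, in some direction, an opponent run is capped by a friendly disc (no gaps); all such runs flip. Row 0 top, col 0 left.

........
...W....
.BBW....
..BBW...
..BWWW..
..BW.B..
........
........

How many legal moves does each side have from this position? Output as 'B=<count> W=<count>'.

-- B to move --
(0,2): no bracket -> illegal
(0,3): flips 2 -> legal
(0,4): flips 1 -> legal
(1,2): no bracket -> illegal
(1,4): flips 1 -> legal
(2,4): flips 1 -> legal
(2,5): flips 2 -> legal
(3,5): flips 2 -> legal
(3,6): no bracket -> illegal
(4,6): flips 3 -> legal
(5,4): flips 2 -> legal
(5,6): no bracket -> illegal
(6,2): no bracket -> illegal
(6,3): flips 2 -> legal
(6,4): flips 1 -> legal
B mobility = 10
-- W to move --
(1,0): flips 2 -> legal
(1,1): flips 2 -> legal
(1,2): no bracket -> illegal
(2,0): flips 2 -> legal
(2,4): no bracket -> illegal
(3,0): no bracket -> illegal
(3,1): flips 4 -> legal
(4,1): flips 2 -> legal
(4,6): no bracket -> illegal
(5,1): flips 1 -> legal
(5,4): no bracket -> illegal
(5,6): no bracket -> illegal
(6,1): flips 1 -> legal
(6,2): no bracket -> illegal
(6,3): no bracket -> illegal
(6,4): no bracket -> illegal
(6,5): flips 1 -> legal
(6,6): flips 1 -> legal
W mobility = 9

Answer: B=10 W=9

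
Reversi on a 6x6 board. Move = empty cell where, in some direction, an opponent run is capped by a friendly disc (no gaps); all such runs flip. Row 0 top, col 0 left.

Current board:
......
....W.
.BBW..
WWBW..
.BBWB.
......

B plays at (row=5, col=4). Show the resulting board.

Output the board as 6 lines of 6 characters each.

Answer: ......
....W.
.BBW..
WWBW..
.BBBB.
....B.

Derivation:
Place B at (5,4); scan 8 dirs for brackets.
Dir NW: opp run (4,3) capped by B -> flip
Dir N: first cell 'B' (not opp) -> no flip
Dir NE: first cell '.' (not opp) -> no flip
Dir W: first cell '.' (not opp) -> no flip
Dir E: first cell '.' (not opp) -> no flip
Dir SW: edge -> no flip
Dir S: edge -> no flip
Dir SE: edge -> no flip
All flips: (4,3)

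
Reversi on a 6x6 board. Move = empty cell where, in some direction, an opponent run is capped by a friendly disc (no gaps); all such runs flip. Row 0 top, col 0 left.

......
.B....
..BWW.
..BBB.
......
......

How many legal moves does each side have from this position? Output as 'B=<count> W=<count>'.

-- B to move --
(1,2): flips 1 -> legal
(1,3): flips 1 -> legal
(1,4): flips 2 -> legal
(1,5): flips 1 -> legal
(2,5): flips 2 -> legal
(3,5): no bracket -> illegal
B mobility = 5
-- W to move --
(0,0): no bracket -> illegal
(0,1): no bracket -> illegal
(0,2): no bracket -> illegal
(1,0): no bracket -> illegal
(1,2): no bracket -> illegal
(1,3): no bracket -> illegal
(2,0): no bracket -> illegal
(2,1): flips 1 -> legal
(2,5): no bracket -> illegal
(3,1): no bracket -> illegal
(3,5): no bracket -> illegal
(4,1): flips 1 -> legal
(4,2): flips 1 -> legal
(4,3): flips 1 -> legal
(4,4): flips 1 -> legal
(4,5): flips 1 -> legal
W mobility = 6

Answer: B=5 W=6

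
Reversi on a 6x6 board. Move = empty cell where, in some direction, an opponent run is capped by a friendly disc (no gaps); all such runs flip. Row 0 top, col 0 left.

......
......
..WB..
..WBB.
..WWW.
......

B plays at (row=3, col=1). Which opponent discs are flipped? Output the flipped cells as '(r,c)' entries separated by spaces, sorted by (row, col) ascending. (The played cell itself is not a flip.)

Dir NW: first cell '.' (not opp) -> no flip
Dir N: first cell '.' (not opp) -> no flip
Dir NE: opp run (2,2), next='.' -> no flip
Dir W: first cell '.' (not opp) -> no flip
Dir E: opp run (3,2) capped by B -> flip
Dir SW: first cell '.' (not opp) -> no flip
Dir S: first cell '.' (not opp) -> no flip
Dir SE: opp run (4,2), next='.' -> no flip

Answer: (3,2)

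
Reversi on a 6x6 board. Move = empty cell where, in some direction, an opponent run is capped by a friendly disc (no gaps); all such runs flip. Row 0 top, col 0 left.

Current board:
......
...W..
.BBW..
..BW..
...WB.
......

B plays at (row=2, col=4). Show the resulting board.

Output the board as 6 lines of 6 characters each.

Answer: ......
...W..
.BBBB.
..BW..
...WB.
......

Derivation:
Place B at (2,4); scan 8 dirs for brackets.
Dir NW: opp run (1,3), next='.' -> no flip
Dir N: first cell '.' (not opp) -> no flip
Dir NE: first cell '.' (not opp) -> no flip
Dir W: opp run (2,3) capped by B -> flip
Dir E: first cell '.' (not opp) -> no flip
Dir SW: opp run (3,3), next='.' -> no flip
Dir S: first cell '.' (not opp) -> no flip
Dir SE: first cell '.' (not opp) -> no flip
All flips: (2,3)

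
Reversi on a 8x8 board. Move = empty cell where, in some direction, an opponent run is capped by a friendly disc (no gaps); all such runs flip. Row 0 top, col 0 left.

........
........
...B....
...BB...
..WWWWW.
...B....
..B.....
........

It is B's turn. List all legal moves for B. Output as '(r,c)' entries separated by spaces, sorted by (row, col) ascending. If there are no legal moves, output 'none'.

Answer: (3,1) (3,5) (5,1) (5,2) (5,4) (5,5) (5,6)

Derivation:
(3,1): flips 1 -> legal
(3,2): no bracket -> illegal
(3,5): flips 1 -> legal
(3,6): no bracket -> illegal
(3,7): no bracket -> illegal
(4,1): no bracket -> illegal
(4,7): no bracket -> illegal
(5,1): flips 1 -> legal
(5,2): flips 1 -> legal
(5,4): flips 1 -> legal
(5,5): flips 1 -> legal
(5,6): flips 1 -> legal
(5,7): no bracket -> illegal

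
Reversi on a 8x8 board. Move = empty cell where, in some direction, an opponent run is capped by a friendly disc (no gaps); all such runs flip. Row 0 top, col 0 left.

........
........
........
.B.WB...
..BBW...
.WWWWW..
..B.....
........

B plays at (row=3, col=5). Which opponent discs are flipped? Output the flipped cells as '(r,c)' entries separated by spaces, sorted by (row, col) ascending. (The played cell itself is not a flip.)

Answer: (4,4) (5,3)

Derivation:
Dir NW: first cell '.' (not opp) -> no flip
Dir N: first cell '.' (not opp) -> no flip
Dir NE: first cell '.' (not opp) -> no flip
Dir W: first cell 'B' (not opp) -> no flip
Dir E: first cell '.' (not opp) -> no flip
Dir SW: opp run (4,4) (5,3) capped by B -> flip
Dir S: first cell '.' (not opp) -> no flip
Dir SE: first cell '.' (not opp) -> no flip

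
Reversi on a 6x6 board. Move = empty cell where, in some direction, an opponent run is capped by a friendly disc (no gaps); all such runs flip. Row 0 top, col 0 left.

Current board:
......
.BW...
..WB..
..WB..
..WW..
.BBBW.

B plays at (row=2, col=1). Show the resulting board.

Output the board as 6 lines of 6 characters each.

Place B at (2,1); scan 8 dirs for brackets.
Dir NW: first cell '.' (not opp) -> no flip
Dir N: first cell 'B' (not opp) -> no flip
Dir NE: opp run (1,2), next='.' -> no flip
Dir W: first cell '.' (not opp) -> no flip
Dir E: opp run (2,2) capped by B -> flip
Dir SW: first cell '.' (not opp) -> no flip
Dir S: first cell '.' (not opp) -> no flip
Dir SE: opp run (3,2) (4,3) (5,4), next=edge -> no flip
All flips: (2,2)

Answer: ......
.BW...
.BBB..
..WB..
..WW..
.BBBW.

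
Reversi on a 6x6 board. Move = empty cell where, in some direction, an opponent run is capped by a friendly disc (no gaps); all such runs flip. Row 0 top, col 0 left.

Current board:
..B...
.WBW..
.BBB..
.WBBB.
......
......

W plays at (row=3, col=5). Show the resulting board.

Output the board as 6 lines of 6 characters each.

Place W at (3,5); scan 8 dirs for brackets.
Dir NW: first cell '.' (not opp) -> no flip
Dir N: first cell '.' (not opp) -> no flip
Dir NE: edge -> no flip
Dir W: opp run (3,4) (3,3) (3,2) capped by W -> flip
Dir E: edge -> no flip
Dir SW: first cell '.' (not opp) -> no flip
Dir S: first cell '.' (not opp) -> no flip
Dir SE: edge -> no flip
All flips: (3,2) (3,3) (3,4)

Answer: ..B...
.WBW..
.BBB..
.WWWWW
......
......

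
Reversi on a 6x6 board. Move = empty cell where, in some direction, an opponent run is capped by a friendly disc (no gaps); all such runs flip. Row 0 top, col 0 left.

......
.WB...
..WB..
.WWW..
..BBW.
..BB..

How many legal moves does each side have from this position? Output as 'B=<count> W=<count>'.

Answer: B=7 W=7

Derivation:
-- B to move --
(0,0): no bracket -> illegal
(0,1): no bracket -> illegal
(0,2): no bracket -> illegal
(1,0): flips 1 -> legal
(1,3): no bracket -> illegal
(2,0): flips 1 -> legal
(2,1): flips 2 -> legal
(2,4): flips 1 -> legal
(3,0): no bracket -> illegal
(3,4): no bracket -> illegal
(3,5): flips 1 -> legal
(4,0): no bracket -> illegal
(4,1): flips 1 -> legal
(4,5): flips 1 -> legal
(5,4): no bracket -> illegal
(5,5): no bracket -> illegal
B mobility = 7
-- W to move --
(0,1): no bracket -> illegal
(0,2): flips 1 -> legal
(0,3): no bracket -> illegal
(1,3): flips 2 -> legal
(1,4): flips 1 -> legal
(2,1): no bracket -> illegal
(2,4): flips 1 -> legal
(3,4): no bracket -> illegal
(4,1): flips 2 -> legal
(5,1): flips 1 -> legal
(5,4): flips 1 -> legal
W mobility = 7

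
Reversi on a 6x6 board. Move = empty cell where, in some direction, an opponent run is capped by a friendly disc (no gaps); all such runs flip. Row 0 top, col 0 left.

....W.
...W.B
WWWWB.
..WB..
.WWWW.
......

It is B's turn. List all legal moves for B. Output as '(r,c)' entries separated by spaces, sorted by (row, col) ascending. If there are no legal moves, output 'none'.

(0,2): flips 1 -> legal
(0,3): flips 2 -> legal
(0,5): no bracket -> illegal
(1,0): no bracket -> illegal
(1,1): flips 1 -> legal
(1,2): no bracket -> illegal
(1,4): no bracket -> illegal
(3,0): no bracket -> illegal
(3,1): flips 1 -> legal
(3,4): no bracket -> illegal
(3,5): no bracket -> illegal
(4,0): no bracket -> illegal
(4,5): no bracket -> illegal
(5,0): no bracket -> illegal
(5,1): flips 1 -> legal
(5,2): no bracket -> illegal
(5,3): flips 1 -> legal
(5,4): no bracket -> illegal
(5,5): flips 1 -> legal

Answer: (0,2) (0,3) (1,1) (3,1) (5,1) (5,3) (5,5)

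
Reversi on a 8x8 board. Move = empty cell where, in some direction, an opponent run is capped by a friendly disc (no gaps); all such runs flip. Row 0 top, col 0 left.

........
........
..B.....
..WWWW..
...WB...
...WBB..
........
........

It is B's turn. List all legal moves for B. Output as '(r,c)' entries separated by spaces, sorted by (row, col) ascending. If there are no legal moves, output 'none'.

Answer: (2,1) (2,4) (2,6) (4,2) (5,2) (6,2)

Derivation:
(2,1): flips 2 -> legal
(2,3): no bracket -> illegal
(2,4): flips 1 -> legal
(2,5): no bracket -> illegal
(2,6): flips 1 -> legal
(3,1): no bracket -> illegal
(3,6): no bracket -> illegal
(4,1): no bracket -> illegal
(4,2): flips 2 -> legal
(4,5): no bracket -> illegal
(4,6): no bracket -> illegal
(5,2): flips 1 -> legal
(6,2): flips 1 -> legal
(6,3): no bracket -> illegal
(6,4): no bracket -> illegal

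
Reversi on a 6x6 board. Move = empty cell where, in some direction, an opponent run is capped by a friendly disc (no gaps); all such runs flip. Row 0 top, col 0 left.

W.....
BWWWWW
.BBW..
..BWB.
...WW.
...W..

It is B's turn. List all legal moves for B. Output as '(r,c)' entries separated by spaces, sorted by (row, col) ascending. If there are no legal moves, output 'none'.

Answer: (0,1) (0,2) (0,3) (0,4) (0,5) (2,4) (5,2) (5,4) (5,5)

Derivation:
(0,1): flips 3 -> legal
(0,2): flips 1 -> legal
(0,3): flips 1 -> legal
(0,4): flips 1 -> legal
(0,5): flips 2 -> legal
(2,0): no bracket -> illegal
(2,4): flips 1 -> legal
(2,5): no bracket -> illegal
(3,5): no bracket -> illegal
(4,2): no bracket -> illegal
(4,5): no bracket -> illegal
(5,2): flips 1 -> legal
(5,4): flips 2 -> legal
(5,5): flips 2 -> legal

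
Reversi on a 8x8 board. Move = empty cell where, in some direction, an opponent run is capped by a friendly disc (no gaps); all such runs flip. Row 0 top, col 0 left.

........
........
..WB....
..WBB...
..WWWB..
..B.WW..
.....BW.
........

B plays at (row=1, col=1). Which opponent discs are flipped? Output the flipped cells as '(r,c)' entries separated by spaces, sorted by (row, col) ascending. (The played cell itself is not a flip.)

Dir NW: first cell '.' (not opp) -> no flip
Dir N: first cell '.' (not opp) -> no flip
Dir NE: first cell '.' (not opp) -> no flip
Dir W: first cell '.' (not opp) -> no flip
Dir E: first cell '.' (not opp) -> no flip
Dir SW: first cell '.' (not opp) -> no flip
Dir S: first cell '.' (not opp) -> no flip
Dir SE: opp run (2,2) capped by B -> flip

Answer: (2,2)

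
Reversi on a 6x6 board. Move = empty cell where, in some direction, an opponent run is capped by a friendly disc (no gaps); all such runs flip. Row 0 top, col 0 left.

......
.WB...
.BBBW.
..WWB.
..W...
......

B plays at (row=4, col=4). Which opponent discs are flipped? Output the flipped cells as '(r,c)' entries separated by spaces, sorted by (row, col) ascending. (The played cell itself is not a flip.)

Answer: (3,3)

Derivation:
Dir NW: opp run (3,3) capped by B -> flip
Dir N: first cell 'B' (not opp) -> no flip
Dir NE: first cell '.' (not opp) -> no flip
Dir W: first cell '.' (not opp) -> no flip
Dir E: first cell '.' (not opp) -> no flip
Dir SW: first cell '.' (not opp) -> no flip
Dir S: first cell '.' (not opp) -> no flip
Dir SE: first cell '.' (not opp) -> no flip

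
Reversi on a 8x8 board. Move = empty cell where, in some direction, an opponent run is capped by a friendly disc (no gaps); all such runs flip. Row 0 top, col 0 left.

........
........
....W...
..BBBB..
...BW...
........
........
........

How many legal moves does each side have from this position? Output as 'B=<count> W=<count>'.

Answer: B=7 W=4

Derivation:
-- B to move --
(1,3): flips 1 -> legal
(1,4): flips 1 -> legal
(1,5): flips 1 -> legal
(2,3): no bracket -> illegal
(2,5): no bracket -> illegal
(4,5): flips 1 -> legal
(5,3): flips 1 -> legal
(5,4): flips 1 -> legal
(5,5): flips 1 -> legal
B mobility = 7
-- W to move --
(2,1): no bracket -> illegal
(2,2): flips 1 -> legal
(2,3): no bracket -> illegal
(2,5): no bracket -> illegal
(2,6): flips 1 -> legal
(3,1): no bracket -> illegal
(3,6): no bracket -> illegal
(4,1): no bracket -> illegal
(4,2): flips 2 -> legal
(4,5): no bracket -> illegal
(4,6): flips 1 -> legal
(5,2): no bracket -> illegal
(5,3): no bracket -> illegal
(5,4): no bracket -> illegal
W mobility = 4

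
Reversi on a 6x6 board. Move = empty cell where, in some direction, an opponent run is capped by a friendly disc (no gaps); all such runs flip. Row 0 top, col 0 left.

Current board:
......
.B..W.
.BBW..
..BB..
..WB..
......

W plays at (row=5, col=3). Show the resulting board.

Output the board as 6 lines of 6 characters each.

Answer: ......
.B..W.
.BBW..
..BW..
..WW..
...W..

Derivation:
Place W at (5,3); scan 8 dirs for brackets.
Dir NW: first cell 'W' (not opp) -> no flip
Dir N: opp run (4,3) (3,3) capped by W -> flip
Dir NE: first cell '.' (not opp) -> no flip
Dir W: first cell '.' (not opp) -> no flip
Dir E: first cell '.' (not opp) -> no flip
Dir SW: edge -> no flip
Dir S: edge -> no flip
Dir SE: edge -> no flip
All flips: (3,3) (4,3)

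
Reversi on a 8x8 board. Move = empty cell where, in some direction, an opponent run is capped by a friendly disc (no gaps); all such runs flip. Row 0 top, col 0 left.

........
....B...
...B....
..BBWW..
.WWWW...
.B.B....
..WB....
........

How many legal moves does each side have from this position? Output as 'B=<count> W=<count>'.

Answer: B=11 W=12

Derivation:
-- B to move --
(2,4): no bracket -> illegal
(2,5): no bracket -> illegal
(2,6): flips 2 -> legal
(3,0): no bracket -> illegal
(3,1): flips 2 -> legal
(3,6): flips 2 -> legal
(4,0): no bracket -> illegal
(4,5): flips 1 -> legal
(4,6): no bracket -> illegal
(5,0): flips 1 -> legal
(5,2): flips 1 -> legal
(5,4): flips 1 -> legal
(5,5): flips 1 -> legal
(6,1): flips 1 -> legal
(7,1): flips 1 -> legal
(7,2): no bracket -> illegal
(7,3): flips 1 -> legal
B mobility = 11
-- W to move --
(0,3): no bracket -> illegal
(0,4): no bracket -> illegal
(0,5): flips 3 -> legal
(1,2): flips 1 -> legal
(1,3): flips 2 -> legal
(1,5): no bracket -> illegal
(2,1): flips 1 -> legal
(2,2): flips 2 -> legal
(2,4): flips 1 -> legal
(2,5): no bracket -> illegal
(3,1): flips 2 -> legal
(4,0): flips 1 -> legal
(5,0): no bracket -> illegal
(5,2): no bracket -> illegal
(5,4): no bracket -> illegal
(6,0): flips 1 -> legal
(6,1): flips 1 -> legal
(6,4): flips 2 -> legal
(7,2): no bracket -> illegal
(7,3): flips 2 -> legal
(7,4): no bracket -> illegal
W mobility = 12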